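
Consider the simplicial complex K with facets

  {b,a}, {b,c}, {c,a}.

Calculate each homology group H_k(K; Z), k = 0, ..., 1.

H_0 ≅ Z,  H_1 ≅ Z.

Order the vertices as a < b < c. Listing each simplex with vertices in this order, K has dimension 1 with simplices:

  0-simplices (3): a, b, c
  1-simplices (3): ab, ac, bc

Hence C_0 ≅ Z^3, C_1 ≅ Z^3.

The boundary map ∂_1: C_1 → C_0 sends each edge [p,q] (with p < q) to q − p. For instance
  ∂ac = c − a.
As a 3×3 matrix over Z this has rank 2, with invariant factors (1,1).

From H_k ≅ ker(∂_k) / im(∂_{k+1}) we obtain:

  H_0: rank C_0 − rank ∂_1 = 3 − 2 = 1, and the invariant factors of ∂_1 are all 1, so H_0 ≅ Z.
  H_1: rank ker ∂_1 − rank ∂_2 = (3 − 2) − 0 = 1, and there is no ∂_2, so H_1 ≅ Z.

As a check, the Euler characteristic is 3 − 3 = 0, which agrees with 1 − 1 = 0.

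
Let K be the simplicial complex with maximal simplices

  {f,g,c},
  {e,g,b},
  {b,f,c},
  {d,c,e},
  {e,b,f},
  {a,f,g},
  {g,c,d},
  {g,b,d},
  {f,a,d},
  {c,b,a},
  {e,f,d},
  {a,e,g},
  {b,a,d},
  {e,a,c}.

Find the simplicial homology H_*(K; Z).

Order the vertices as a < b < c < d < e < f < g. Listing each simplex with vertices in this order, K has dimension 2 with simplices:

  0-simplices (7): a, b, c, d, e, f, g
  1-simplices (21): ab, ac, ad, ae, af, ag, bc, bd, be, bf, bg, cd, ce, cf, cg, de, df, dg, ef, eg, fg
  2-simplices (14): abc, abd, ace, adf, aeg, afg, bcf, bdg, bef, beg, cde, cdg, cfg, def

so the chain groups are C_0 ≅ Z^7, C_1 ≅ Z^21, C_2 ≅ Z^14.

Boundary ∂_1: C_1 → C_0 is given by ∂[p,q] = [q] − [p]. For instance
  ∂df = f − d.
The resulting 7×21 matrix has rank 6, and its Smith normal form has invariant factors (1,1,1,1,1,1).

Boundary ∂_2: C_2 → C_1 acts by ∂[p,q,r] = [q,r] − [p,r] + [p,q]. For instance
  ∂beg = eg − bg + be,
  ∂abc = bc − ac + ab.
This gives a 21×14 integer matrix of rank 13; reducing to Smith normal form yields diagonal entries (1,1,1,1,1,1,1,1,1,1,1,1,1).

Computing H_k = (kernel of ∂_k) / (image of ∂_{k+1}):

  H_0: rank C_0 − rank ∂_1 = 7 − 6 = 1, and the invariant factors of ∂_1 are all 1, so H_0 ≅ Z.
  H_1: rank ker ∂_1 − rank ∂_2 = (21 − 6) − 13 = 2, and the invariant factors of ∂_2 are all 1, so H_1 ≅ Z^2.
  H_2: rank ker ∂_2 − rank ∂_3 = (14 − 13) − 0 = 1, and there is no ∂_3, so H_2 ≅ Z.

H_0 ≅ Z,  H_1 ≅ Z^2,  H_2 ≅ Z.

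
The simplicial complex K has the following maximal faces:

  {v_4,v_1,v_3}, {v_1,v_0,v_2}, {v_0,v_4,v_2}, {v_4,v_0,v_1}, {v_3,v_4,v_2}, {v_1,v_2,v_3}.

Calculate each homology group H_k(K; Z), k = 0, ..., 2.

Take the total order v_0 < v_1 < v_2 < v_3 < v_4 on the vertex set. Then K (dimension 2) consists of the simplices:

  0-simplices (5): [v_0], [v_1], [v_2], [v_3], [v_4]
  1-simplices (9): [v_0,v_1], [v_0,v_2], [v_0,v_4], [v_1,v_2], [v_1,v_3], [v_1,v_4], [v_2,v_3], [v_2,v_4], [v_3,v_4]
  2-simplices (6): [v_0,v_1,v_2], [v_0,v_1,v_4], [v_0,v_2,v_4], [v_1,v_2,v_3], [v_1,v_3,v_4], [v_2,v_3,v_4]

so the chain groups are C_0 ≅ Z^5, C_1 ≅ Z^9, C_2 ≅ Z^6.

The boundary map ∂_1: C_1 → C_0 sends each edge [p,q] (with p < q) to q − p. For instance
  ∂[v_0,v_2] = [v_2] − [v_0].
This gives a 5×9 integer matrix of rank 4; reducing to Smith normal form yields diagonal entries (1,1,1,1).

∂_2: C_2 → C_1 sends each 2-simplex [p,q,r] to [q,r] − [p,r] + [p,q]. For instance
  ∂[v_0,v_2,v_4] = [v_2,v_4] − [v_0,v_4] + [v_0,v_2],
  ∂[v_1,v_2,v_3] = [v_2,v_3] − [v_1,v_3] + [v_1,v_2].
The resulting 9×6 matrix has rank 5, and its Smith normal form has invariant factors (1,1,1,1,1).

From H_k ≅ ker(∂_k) / im(∂_{k+1}) we obtain:

  H_0: rank C_0 − rank ∂_1 = 5 − 4 = 1, and the invariant factors of ∂_1 are all 1, so H_0 = Z.
  H_1: rank ker ∂_1 − rank ∂_2 = (9 − 4) − 5 = 0, and the invariant factors of ∂_2 are all 1, so H_1 = 0.
  H_2: rank ker ∂_2 − rank ∂_3 = (6 − 5) − 0 = 1, and there is no ∂_3, so H_2 = Z.

H_0 ≅ Z,  H_1 = 0,  H_2 ≅ Z.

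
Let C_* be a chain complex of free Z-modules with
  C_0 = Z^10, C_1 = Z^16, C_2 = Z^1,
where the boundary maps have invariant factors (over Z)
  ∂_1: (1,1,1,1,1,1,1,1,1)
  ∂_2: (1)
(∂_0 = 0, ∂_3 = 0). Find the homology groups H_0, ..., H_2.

H_0: b_0 = 10 − 0 − 9 = 1; torsion from ∂_1 factors > 1: none. So H_0 = Z.
H_1: b_1 = 16 − 9 − 1 = 6; torsion from ∂_2 factors > 1: none. So H_1 = Z^6.
H_2: b_2 = 1 − 1 − 0 = 0; torsion from ∂_3 factors > 1: none. So H_2 = 0.

H_0 = Z,  H_1 = Z^6,  H_2 = 0.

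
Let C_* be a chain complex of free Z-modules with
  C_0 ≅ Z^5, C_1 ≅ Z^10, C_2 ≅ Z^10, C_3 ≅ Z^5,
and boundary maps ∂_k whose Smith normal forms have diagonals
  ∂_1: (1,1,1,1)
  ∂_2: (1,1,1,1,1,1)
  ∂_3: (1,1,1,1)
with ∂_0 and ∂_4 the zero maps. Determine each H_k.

H_0 ≅ Z,  H_1 = 0,  H_2 = 0,  H_3 ≅ Z.

H_0: b_0 = 5 − 0 − 4 = 1; torsion from ∂_1 factors > 1: none. So H_0 ≅ Z.
H_1: b_1 = 10 − 4 − 6 = 0; torsion from ∂_2 factors > 1: none. So H_1 ≅ 0.
H_2: b_2 = 10 − 6 − 4 = 0; torsion from ∂_3 factors > 1: none. So H_2 ≅ 0.
H_3: b_3 = 5 − 4 − 0 = 1; torsion from ∂_4 factors > 1: none. So H_3 ≅ Z.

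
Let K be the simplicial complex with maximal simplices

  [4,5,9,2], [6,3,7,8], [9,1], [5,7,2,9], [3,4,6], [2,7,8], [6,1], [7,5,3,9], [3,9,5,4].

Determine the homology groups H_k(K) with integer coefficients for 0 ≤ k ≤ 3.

K has 9 vertices, 22 edges, 18 triangles, 5 3-simplices.
rank ∂_0 = 0, rank ∂_1 = 8 ⇒ b_0 = 9 − 0 − 8 = 1; all invariant factors of ∂_1 are 1 so no torsion. So H_0 ≅ Z.
rank ∂_1 = 8, rank ∂_2 = 13 ⇒ b_1 = 22 − 8 − 13 = 1; all invariant factors of ∂_2 are 1 so no torsion. So H_1 ≅ Z.
rank ∂_2 = 13, rank ∂_3 = 5 ⇒ b_2 = 18 − 13 − 5 = 0; all invariant factors of ∂_3 are 1 so no torsion. So H_2 ≅ 0.
rank ∂_3 = 5, rank ∂_4 = 0 ⇒ b_3 = 5 − 5 − 0 = 0. So H_3 ≅ 0.

H_0 ≅ Z,  H_1 ≅ Z,  H_2 = 0,  H_3 = 0.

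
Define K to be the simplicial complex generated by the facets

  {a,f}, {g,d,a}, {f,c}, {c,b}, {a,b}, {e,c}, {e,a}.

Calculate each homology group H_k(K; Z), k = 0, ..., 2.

H_0 = Z,  H_1 = Z^2,  H_2 = 0.

Fix the vertex order a < b < c < d < e < f < g and write every simplex with vertices in increasing order. Then dim K = 2 and the simplices of K are:

  0-simplices (7): a, b, c, d, e, f, g
  1-simplices (9): ab, ad, ae, af, ag, bc, ce, cf, dg
  2-simplices (1): adg

giving chain groups C_0 ≅ Z^7, C_1 ≅ Z^9, C_2 ≅ Z^1.

Boundary ∂_1: C_1 → C_0 maps an edge to its endpoints' difference, ∂[p,q] = q − p. For instance
  ∂ae = e − a.
The resulting 7×9 matrix has rank 6, and its Smith normal form has invariant factors (1,1,1,1,1,1).

Boundary ∂_2: C_2 → C_1 sends each 2-simplex [p,q,r] to [q,r] − [p,r] + [p,q]. For instance
  ∂adg = dg − ag + ad.
As a 9×1 matrix over Z this has rank 1, with invariant factors (1).

Reading off H_k = ker ∂_k / im ∂_{k+1}:

  H_0: rank C_0 − rank ∂_1 = 7 − 6 = 1, and the invariant factors of ∂_1 are all 1, so H_0 = Z.
  H_1: rank ker ∂_1 − rank ∂_2 = (9 − 6) − 1 = 2, and the invariant factors of ∂_2 are all 1, so H_1 = Z^2.
  H_2: rank ker ∂_2 − rank ∂_3 = (1 − 1) − 0 = 0, and there is no ∂_3, so H_2 = 0.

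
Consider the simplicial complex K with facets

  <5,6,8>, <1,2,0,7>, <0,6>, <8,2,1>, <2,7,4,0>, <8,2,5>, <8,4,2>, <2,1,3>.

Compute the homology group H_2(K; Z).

Fix the vertex order 0 < 1 < 2 < 3 < 4 < 5 < 6 < 7 < 8 and write every simplex with vertices in increasing order. Then dim K = 3 and the simplices of K are:

  0-simplices (9): [0], [1], [2], [3], [4], [5], [6], [7], [8]
  1-simplices (19): [0,1], [0,2], [0,4], [0,6], [0,7], [1,2], [1,3], [1,7], [1,8], [2,3], [2,4], [2,5], [2,7], [2,8], [4,7], [4,8], [5,6], [5,8], [6,8]
  2-simplices (12): [0,1,2], [0,1,7], [0,2,4], [0,2,7], [0,4,7], [1,2,3], [1,2,7], [1,2,8], [2,4,7], [2,4,8], [2,5,8], [5,6,8]
  3-simplices (2): [0,1,2,7], [0,2,4,7]

giving chain groups C_0 ≅ Z^9, C_1 ≅ Z^19, C_2 ≅ Z^12, C_3 ≅ Z^2.

Boundary ∂_1: C_1 → C_0 sends each edge [p,q] (with p < q) to q − p.
This gives a 9×19 integer matrix of rank 8; reducing to Smith normal form yields diagonal entries (1,1,1,1,1,1,1,1).

∂_2: C_2 → C_1 acts by ∂[p,q,r] = [q,r] − [p,r] + [p,q]. For instance
  ∂[0,1,7] = [1,7] − [0,7] + [0,1],
  ∂[2,4,7] = [4,7] − [2,7] + [2,4].
The 19×12 boundary matrix has rank 10 and Smith normal form diag(1,1,1,1,1,1,1,1,1,1).

∂_3: C_3 → C_2 sends each 3-simplex σ to the alternating sum Σ_i (−1)^i (σ with its i-th vertex removed). For instance
  ∂[0,2,4,7] = [2,4,7] − [0,4,7] + [0,2,7] − [0,2,4],
  ∂[0,1,2,7] = [1,2,7] − [0,2,7] + [0,1,7] − [0,1,2].
The 12×2 boundary matrix has rank 2 and Smith normal form diag(1,1).

Reading off H_k = ker ∂_k / im ∂_{k+1}:

  H_2: rank ker ∂_2 − rank ∂_3 = (12 − 10) − 2 = 0, and the invariant factors of ∂_3 are all 1, so H_2 = 0.

H_2 ≅ 0.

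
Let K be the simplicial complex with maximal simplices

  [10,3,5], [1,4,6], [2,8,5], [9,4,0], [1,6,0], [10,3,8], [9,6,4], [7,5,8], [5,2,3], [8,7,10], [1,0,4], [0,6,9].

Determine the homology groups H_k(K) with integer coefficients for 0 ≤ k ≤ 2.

Take the total order 0 < 1 < 2 < 3 < 4 < 5 < 6 < 7 < 8 < 9 < 10 on the vertex set. Then K (dimension 2) consists of the simplices:

  0-simplices (11): [0], [1], [2], [3], [4], [5], [6], [7], [8], [9], [10]
  1-simplices (21): [0,1], [0,4], [0,6], [0,9], [1,4], [1,6], [2,3], [2,5], [2,8], [3,5], [3,8], [3,10], [4,6], [4,9], [5,7], [5,8], [5,10], [6,9], [7,8], [7,10], [8,10]
  2-simplices (12): [0,1,4], [0,1,6], [0,4,9], [0,6,9], [1,4,6], [2,3,5], [2,5,8], [3,5,10], [3,8,10], [4,6,9], [5,7,8], [7,8,10]

Hence C_0 ≅ Z^11, C_1 ≅ Z^21, C_2 ≅ Z^12.

Boundary ∂_1: C_1 → C_0 is given by ∂[p,q] = [q] − [p]. For instance
  ∂[2,5] = [5] − [2].
The 11×21 boundary matrix has rank 9 and Smith normal form diag(1,1,1,1,1,1,1,1,1).

∂_2: C_2 → C_1 acts by ∂[p,q,r] = [q,r] − [p,r] + [p,q]. For instance
  ∂[0,1,4] = [1,4] − [0,4] + [0,1],
  ∂[3,8,10] = [8,10] − [3,10] + [3,8].
As a 21×12 matrix over Z this has rank 11, with invariant factors (1,1,1,1,1,1,1,1,1,1,1).

From H_k ≅ ker(∂_k) / im(∂_{k+1}) we obtain:

  H_0: rank C_0 − rank ∂_1 = 11 − 9 = 2, and the invariant factors of ∂_1 are all 1, so H_0 = Z^2.
  H_1: rank ker ∂_1 − rank ∂_2 = (21 − 9) − 11 = 1, and the invariant factors of ∂_2 are all 1, so H_1 = Z.
  H_2: rank ker ∂_2 − rank ∂_3 = (12 − 11) − 0 = 1, and there is no ∂_3, so H_2 = Z.

H_0 ≅ Z^2,  H_1 ≅ Z,  H_2 ≅ Z.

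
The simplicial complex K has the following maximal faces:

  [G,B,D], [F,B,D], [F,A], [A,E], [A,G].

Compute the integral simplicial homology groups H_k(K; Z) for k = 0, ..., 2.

Take the total order A < B < D < E < F < G on the vertex set. Then K (dimension 2) consists of the simplices:

  0-simplices (6): A, B, D, E, F, G
  1-simplices (8): AE, AF, AG, BD, BF, BG, DF, DG
  2-simplices (2): BDF, BDG

so the chain groups are C_0 ≅ Z^6, C_1 ≅ Z^8, C_2 ≅ Z^2.

Boundary ∂_1: C_1 → C_0 is given by ∂[p,q] = [q] − [p]. For instance
  ∂DG = G − D.
This gives a 6×8 integer matrix of rank 5; reducing to Smith normal form yields diagonal entries (1,1,1,1,1).

The boundary map ∂_2: C_2 → C_1 maps a triangle to the signed sum of its edges. For instance
  ∂BDF = DF − BF + BD,
  ∂BDG = DG − BG + BD.
The 8×2 boundary matrix has rank 2 and Smith normal form diag(1,1).

Computing H_k = (kernel of ∂_k) / (image of ∂_{k+1}):

  H_0: rank C_0 − rank ∂_1 = 6 − 5 = 1, and the invariant factors of ∂_1 are all 1, so H_0 = Z.
  H_1: rank ker ∂_1 − rank ∂_2 = (8 − 5) − 2 = 1, and the invariant factors of ∂_2 are all 1, so H_1 = Z.
  H_2: rank ker ∂_2 − rank ∂_3 = (2 − 2) − 0 = 0, and there is no ∂_3, so H_2 = 0.

H_0 ≅ Z,  H_1 ≅ Z,  H_2 = 0.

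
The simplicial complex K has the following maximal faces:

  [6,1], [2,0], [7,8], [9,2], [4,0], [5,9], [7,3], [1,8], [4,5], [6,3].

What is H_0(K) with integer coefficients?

H_0 ≅ Z^2.

We work with the vertex ordering 0 < 1 < 2 < 3 < 4 < 5 < 6 < 7 < 8 < 9. The simplices of K, each written with vertices in increasing order, are:

  0-simplices (10): [0], [1], [2], [3], [4], [5], [6], [7], [8], [9]
  1-simplices (10): [0,2], [0,4], [1,6], [1,8], [2,9], [3,6], [3,7], [4,5], [5,9], [7,8]

so the chain groups are C_0 ≅ Z^10, C_1 ≅ Z^10.

Boundary ∂_1: C_1 → C_0 is given by ∂[p,q] = [q] − [p]. For instance
  ∂[2,9] = [9] − [2].
The resulting 10×10 matrix has rank 8, and its Smith normal form has invariant factors (1,1,1,1,1,1,1,1).

Reading off H_k = ker ∂_k / im ∂_{k+1}:

  H_0: rank C_0 − rank ∂_1 = 10 − 8 = 2, and the invariant factors of ∂_1 are all 1, so H_0 ≅ Z^2.

(K is a triangulation of the disjoint union of the circle S^1 and the circle S^1.)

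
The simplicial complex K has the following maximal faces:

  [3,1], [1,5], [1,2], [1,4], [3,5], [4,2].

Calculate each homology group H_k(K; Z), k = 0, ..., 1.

H_0 = Z,  H_1 = Z^2.

K has 5 vertices, 6 edges.
rank ∂_0 = 0, rank ∂_1 = 4 ⇒ b_0 = 5 − 0 − 4 = 1; all invariant factors of ∂_1 are 1 so no torsion. So H_0 = Z.
rank ∂_1 = 4, rank ∂_2 = 0 ⇒ b_1 = 6 − 4 − 0 = 2. So H_1 = Z^2.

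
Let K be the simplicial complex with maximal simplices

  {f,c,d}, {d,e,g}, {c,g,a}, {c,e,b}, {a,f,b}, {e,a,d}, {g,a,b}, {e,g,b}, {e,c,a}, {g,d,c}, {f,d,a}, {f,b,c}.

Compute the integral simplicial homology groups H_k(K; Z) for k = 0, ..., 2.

K has 7 vertices, 18 edges, 12 triangles.
rank ∂_0 = 0, rank ∂_1 = 6 ⇒ b_0 = 7 − 0 − 6 = 1; all invariant factors of ∂_1 are 1 so no torsion. So H_0 = Z.
rank ∂_1 = 6, rank ∂_2 = 12 ⇒ b_1 = 18 − 6 − 12 = 0; ∂_2 has invariant factor(s) [2] giving torsion. So H_1 = Z_2.
rank ∂_2 = 12, rank ∂_3 = 0 ⇒ b_2 = 12 − 12 − 0 = 0. So H_2 = 0.

H_0 ≅ Z,  H_1 ≅ Z_2,  H_2 = 0.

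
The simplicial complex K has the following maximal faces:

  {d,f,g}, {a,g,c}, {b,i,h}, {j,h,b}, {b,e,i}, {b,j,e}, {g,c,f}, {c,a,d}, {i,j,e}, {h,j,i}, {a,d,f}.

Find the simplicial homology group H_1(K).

H_1 ≅ Z.

Order the vertices as a < b < c < d < e < f < g < h < i < j. Listing each simplex with vertices in this order, K has dimension 2 with simplices:

  0-simplices (10): a, b, c, d, e, f, g, h, i, j
  1-simplices (19): ac, ad, af, ag, be, bh, bi, bj, cd, cf, cg, df, dg, ei, ej, fg, hi, hj, ij
  2-simplices (11): acd, acg, adf, bei, bej, bhi, bhj, cfg, dfg, eij, hij

giving chain groups C_0 ≅ Z^10, C_1 ≅ Z^19, C_2 ≅ Z^11.

∂_1: C_1 → C_0 maps an edge to its endpoints' difference, ∂[p,q] = q − p. For instance
  ∂bh = h − b.
As a 10×19 matrix over Z this has rank 8, with invariant factors (1,1,1,1,1,1,1,1).

The boundary map ∂_2: C_2 → C_1 sends each 2-simplex [p,q,r] to [q,r] − [p,r] + [p,q]. For instance
  ∂bej = ej − bj + be,
  ∂bei = ei − bi + be.
The resulting 19×11 matrix has rank 10, and its Smith normal form has invariant factors (1,1,1,1,1,1,1,1,1,1).

Now H_k = ker ∂_k / im ∂_{k+1}, so:

  H_1: rank ker ∂_1 − rank ∂_2 = (19 − 8) − 10 = 1, and the invariant factors of ∂_2 are all 1, so H_1 = Z.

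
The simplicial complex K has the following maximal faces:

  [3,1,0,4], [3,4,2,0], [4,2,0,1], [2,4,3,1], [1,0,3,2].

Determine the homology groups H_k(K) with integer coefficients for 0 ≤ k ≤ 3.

K has 5 vertices, 10 edges, 10 triangles, 5 3-simplices.
rank ∂_0 = 0, rank ∂_1 = 4 ⇒ b_0 = 5 − 0 − 4 = 1; all invariant factors of ∂_1 are 1 so no torsion. So H_0 ≅ Z.
rank ∂_1 = 4, rank ∂_2 = 6 ⇒ b_1 = 10 − 4 − 6 = 0; all invariant factors of ∂_2 are 1 so no torsion. So H_1 ≅ 0.
rank ∂_2 = 6, rank ∂_3 = 4 ⇒ b_2 = 10 − 6 − 4 = 0; all invariant factors of ∂_3 are 1 so no torsion. So H_2 ≅ 0.
rank ∂_3 = 4, rank ∂_4 = 0 ⇒ b_3 = 5 − 4 − 0 = 1. So H_3 ≅ Z.

H_0 = Z,  H_1 = 0,  H_2 = 0,  H_3 = Z.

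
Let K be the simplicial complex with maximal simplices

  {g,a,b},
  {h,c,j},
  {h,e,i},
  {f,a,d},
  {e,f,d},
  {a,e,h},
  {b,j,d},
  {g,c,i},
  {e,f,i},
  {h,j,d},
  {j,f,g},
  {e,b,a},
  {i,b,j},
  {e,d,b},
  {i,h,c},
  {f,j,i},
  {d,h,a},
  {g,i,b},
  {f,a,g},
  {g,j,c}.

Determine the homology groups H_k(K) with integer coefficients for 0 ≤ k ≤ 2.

Take the total order a < b < c < d < e < f < g < h < i < j on the vertex set. Then K (dimension 2) consists of the simplices:

  0-simplices (10): a, b, c, d, e, f, g, h, i, j
  1-simplices (30): ab, ad, ae, af, ag, ah, bd, be, bg, bi, bj, cg, ch, ci, cj, de, df, dh, dj, ef, eh, ei, fg, fi, fj, gi, gj, hi, hj, ij
  2-simplices (20): abe, abg, adf, adh, aeh, afg, bde, bdj, bgi, bij, cgi, cgj, chi, chj, def, dhj, efi, ehi, fgj, fij

giving chain groups C_0 ≅ Z^10, C_1 ≅ Z^30, C_2 ≅ Z^20.

∂_1: C_1 → C_0 maps an edge to its endpoints' difference, ∂[p,q] = q − p. For instance
  ∂cj = j − c.
The resulting 10×30 matrix has rank 9, and its Smith normal form has invariant factors (1,1,1,1,1,1,1,1,1).

The boundary map ∂_2: C_2 → C_1 acts by ∂[p,q,r] = [q,r] − [p,r] + [p,q]. For instance
  ∂ehi = hi − ei + eh,
  ∂fij = ij − fj + fi.
The resulting 30×20 matrix has rank 20, and its Smith normal form has invariant factors (1,1,1,1,1,1,1,1,1,1,1,1,1,1,1,1,1,1,1,2).

Reading off H_k = ker ∂_k / im ∂_{k+1}:

  H_0: rank C_0 − rank ∂_1 = 10 − 9 = 1, and the invariant factors of ∂_1 are all 1, so H_0 = Z.
  H_1: rank ker ∂_1 − rank ∂_2 = (30 − 9) − 20 = 1, and ∂_2 has invariant factor 2 > 1, so H_1 = Z ⊕ Z/2.
  H_2: rank ker ∂_2 − rank ∂_3 = (20 − 20) − 0 = 0, and there is no ∂_3, so H_2 = 0.

(K is a triangulation of the Klein bottle.)

H_0 ≅ Z,  H_1 ≅ Z ⊕ Z/2,  H_2 = 0.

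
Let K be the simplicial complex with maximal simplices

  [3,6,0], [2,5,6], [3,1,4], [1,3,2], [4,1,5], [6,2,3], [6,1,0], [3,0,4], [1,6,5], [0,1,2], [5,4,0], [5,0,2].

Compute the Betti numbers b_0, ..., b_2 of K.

b_0 = 1, b_1 = 0, b_2 = 0.

K has 7 vertices, 18 edges, 12 triangles.
rank ∂_0 = 0, rank ∂_1 = 6 ⇒ b_0 = 7 − 0 − 6 = 1; all invariant factors of ∂_1 are 1 so no torsion. So H_0 ≅ Z.
rank ∂_1 = 6, rank ∂_2 = 12 ⇒ b_1 = 18 − 6 − 12 = 0; ∂_2 has invariant factor(s) [2] giving torsion. So H_1 ≅ Z_2.
rank ∂_2 = 12, rank ∂_3 = 0 ⇒ b_2 = 12 − 12 − 0 = 0. So H_2 ≅ 0.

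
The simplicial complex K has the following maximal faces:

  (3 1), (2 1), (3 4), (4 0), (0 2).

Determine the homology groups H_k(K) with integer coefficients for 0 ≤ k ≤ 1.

Fix the vertex order 0 < 1 < 2 < 3 < 4 and write every simplex with vertices in increasing order. Then dim K = 1 and the simplices of K are:

  0-simplices (5): [0], [1], [2], [3], [4]
  1-simplices (5): [0,2], [0,4], [1,2], [1,3], [3,4]

giving chain groups C_0 ≅ Z^5, C_1 ≅ Z^5.

The boundary map ∂_1: C_1 → C_0 is given by ∂[p,q] = [q] − [p].
This gives a 5×5 integer matrix of rank 4; reducing to Smith normal form yields diagonal entries (1,1,1,1).

From H_k ≅ ker(∂_k) / im(∂_{k+1}) we obtain:

  H_0: rank C_0 − rank ∂_1 = 5 − 4 = 1, and the invariant factors of ∂_1 are all 1, so H_0 = Z.
  H_1: rank ker ∂_1 − rank ∂_2 = (5 − 4) − 0 = 1, and there is no ∂_2, so H_1 = Z.

As a check, the Euler characteristic is 5 − 5 = 0, which agrees with 1 − 1 = 0.

H_0 = Z,  H_1 = Z.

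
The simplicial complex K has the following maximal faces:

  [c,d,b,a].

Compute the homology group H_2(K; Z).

H_2 = 0.

K has 4 vertices, 6 edges, 4 triangles, 1 3-simplex.
rank ∂_2 = 3, rank ∂_3 = 1 ⇒ b_2 = 4 − 3 − 1 = 0; all invariant factors of ∂_3 are 1 so no torsion. So H_2 = 0.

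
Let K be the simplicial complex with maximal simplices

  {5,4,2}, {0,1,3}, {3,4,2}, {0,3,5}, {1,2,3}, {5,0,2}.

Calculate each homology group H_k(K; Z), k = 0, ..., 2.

Fix the vertex order 0 < 1 < 2 < 3 < 4 < 5 and write every simplex with vertices in increasing order. Then dim K = 2 and the simplices of K are:

  0-simplices (6): [0], [1], [2], [3], [4], [5]
  1-simplices (12): [0,1], [0,2], [0,3], [0,5], [1,2], [1,3], [2,3], [2,4], [2,5], [3,4], [3,5], [4,5]
  2-simplices (6): [0,1,3], [0,2,5], [0,3,5], [1,2,3], [2,3,4], [2,4,5]

so the chain groups are C_0 ≅ Z^6, C_1 ≅ Z^12, C_2 ≅ Z^6.

∂_1: C_1 → C_0 is given by ∂[p,q] = [q] − [p].
The resulting 6×12 matrix has rank 5, and its Smith normal form has invariant factors (1,1,1,1,1).

Boundary ∂_2: C_2 → C_1 maps a triangle to the signed sum of its edges. For instance
  ∂[2,4,5] = [4,5] − [2,5] + [2,4],
  ∂[2,3,4] = [3,4] − [2,4] + [2,3].
As a 12×6 matrix over Z this has rank 6, with invariant factors (1,1,1,1,1,1).

Reading off H_k = ker ∂_k / im ∂_{k+1}:

  H_0: rank C_0 − rank ∂_1 = 6 − 5 = 1, and the invariant factors of ∂_1 are all 1, so H_0 = Z.
  H_1: rank ker ∂_1 − rank ∂_2 = (12 − 5) − 6 = 1, and the invariant factors of ∂_2 are all 1, so H_1 = Z.
  H_2: rank ker ∂_2 − rank ∂_3 = (6 − 6) − 0 = 0, and there is no ∂_3, so H_2 = 0.

As a check, the Euler characteristic is 6 − 12 + 6 = 0, which agrees with 1 − 1 + 0 = 0.

H_0 ≅ Z,  H_1 ≅ Z,  H_2 = 0.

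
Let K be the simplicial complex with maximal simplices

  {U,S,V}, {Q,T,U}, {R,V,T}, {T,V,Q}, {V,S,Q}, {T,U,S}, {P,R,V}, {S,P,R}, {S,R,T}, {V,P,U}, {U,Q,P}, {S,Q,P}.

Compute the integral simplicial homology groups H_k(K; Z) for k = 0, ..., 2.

Fix the vertex order P < Q < R < S < T < U < V and write every simplex with vertices in increasing order. Then dim K = 2 and the simplices of K are:

  0-simplices (7): P, Q, R, S, T, U, V
  1-simplices (18): PQ, PR, PS, PU, PV, QS, QT, QU, QV, RS, RT, RV, ST, SU, SV, TU, TV, UV
  2-simplices (12): PQS, PQU, PRS, PRV, PUV, QSV, QTU, QTV, RST, RTV, STU, SUV

giving chain groups C_0 ≅ Z^7, C_1 ≅ Z^18, C_2 ≅ Z^12.

∂_1: C_1 → C_0 is given by ∂[p,q] = [q] − [p]. For instance
  ∂PQ = Q − P.
The resulting 7×18 matrix has rank 6, and its Smith normal form has invariant factors (1,1,1,1,1,1).

∂_2: C_2 → C_1 sends each 2-simplex [p,q,r] to [q,r] − [p,r] + [p,q]. For instance
  ∂PRV = RV − PV + PR,
  ∂RST = ST − RT + RS.
The resulting 18×12 matrix has rank 12, and its Smith normal form has invariant factors (1,1,1,1,1,1,1,1,1,1,1,2).

Computing H_k = (kernel of ∂_k) / (image of ∂_{k+1}):

  H_0: rank C_0 − rank ∂_1 = 7 − 6 = 1, and the invariant factors of ∂_1 are all 1, so H_0 = Z.
  H_1: rank ker ∂_1 − rank ∂_2 = (18 − 6) − 12 = 0, and ∂_2 has invariant factor 2 > 1, so H_1 = Z_2.
  H_2: rank ker ∂_2 − rank ∂_3 = (12 − 12) − 0 = 0, and there is no ∂_3, so H_2 = 0.

As a check, the Euler characteristic is 7 − 18 + 12 = 1, which agrees with 1 − 0 + 0 = 1.

H_0 ≅ Z,  H_1 ≅ Z_2,  H_2 = 0.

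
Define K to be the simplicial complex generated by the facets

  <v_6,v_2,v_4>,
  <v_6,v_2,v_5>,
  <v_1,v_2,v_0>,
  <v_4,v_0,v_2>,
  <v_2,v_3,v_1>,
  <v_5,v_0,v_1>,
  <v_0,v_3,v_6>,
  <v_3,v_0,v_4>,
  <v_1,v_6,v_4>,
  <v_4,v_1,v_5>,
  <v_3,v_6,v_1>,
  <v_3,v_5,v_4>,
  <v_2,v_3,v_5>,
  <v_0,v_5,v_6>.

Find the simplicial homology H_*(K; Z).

Take the total order v_0 < v_1 < v_2 < v_3 < v_4 < v_5 < v_6 on the vertex set. Then K (dimension 2) consists of the simplices:

  0-simplices (7): [v_0], [v_1], [v_2], [v_3], [v_4], [v_5], [v_6]
  1-simplices (21): (21 of them)
  2-simplices (14): (14 of them)

so the chain groups are C_0 ≅ Z^7, C_1 ≅ Z^21, C_2 ≅ Z^14.

The boundary map ∂_1: C_1 → C_0 maps an edge to its endpoints' difference, ∂[p,q] = q − p. For instance
  ∂[v_0,v_6] = [v_6] − [v_0].
As a 7×21 matrix over Z this has rank 6, with invariant factors (1,1,1,1,1,1).

Boundary ∂_2: C_2 → C_1 sends each 2-simplex [p,q,r] to [q,r] − [p,r] + [p,q]. For instance
  ∂[v_2,v_4,v_6] = [v_4,v_6] − [v_2,v_6] + [v_2,v_4],
  ∂[v_1,v_4,v_5] = [v_4,v_5] − [v_1,v_5] + [v_1,v_4].
The 21×14 boundary matrix has rank 13 and Smith normal form diag(1,1,1,1,1,1,1,1,1,1,1,1,1).

From H_k ≅ ker(∂_k) / im(∂_{k+1}) we obtain:

  H_0: rank C_0 − rank ∂_1 = 7 − 6 = 1, and the invariant factors of ∂_1 are all 1, so H_0 ≅ Z.
  H_1: rank ker ∂_1 − rank ∂_2 = (21 − 6) − 13 = 2, and the invariant factors of ∂_2 are all 1, so H_1 ≅ Z^2.
  H_2: rank ker ∂_2 − rank ∂_3 = (14 − 13) − 0 = 1, and there is no ∂_3, so H_2 ≅ Z.

H_0 ≅ Z,  H_1 ≅ Z^2,  H_2 ≅ Z.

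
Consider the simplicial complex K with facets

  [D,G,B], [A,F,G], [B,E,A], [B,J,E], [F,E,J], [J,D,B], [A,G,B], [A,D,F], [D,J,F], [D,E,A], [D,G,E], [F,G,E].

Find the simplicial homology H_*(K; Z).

We work with the vertex ordering A < B < D < E < F < G < J. The simplices of K, each written with vertices in increasing order, are:

  0-simplices (7): A, B, D, E, F, G, J
  1-simplices (18): AB, AD, AE, AF, AG, BD, BE, BG, BJ, DE, DF, DG, DJ, EF, EG, EJ, FG, FJ
  2-simplices (12): ABE, ABG, ADE, ADF, AFG, BDG, BDJ, BEJ, DEG, DFJ, EFG, EFJ

giving chain groups C_0 ≅ Z^7, C_1 ≅ Z^18, C_2 ≅ Z^12.

The boundary map ∂_1: C_1 → C_0 is given by ∂[p,q] = [q] − [p]. For instance
  ∂AD = D − A.
This gives a 7×18 integer matrix of rank 6; reducing to Smith normal form yields diagonal entries (1,1,1,1,1,1).

Boundary ∂_2: C_2 → C_1 sends each 2-simplex [p,q,r] to [q,r] − [p,r] + [p,q]. For instance
  ∂BDG = DG − BG + BD,
  ∂ADE = DE − AE + AD.
This gives a 18×12 integer matrix of rank 12; reducing to Smith normal form yields diagonal entries (1,1,1,1,1,1,1,1,1,1,1,2).

Computing H_k = (kernel of ∂_k) / (image of ∂_{k+1}):

  H_0: rank C_0 − rank ∂_1 = 7 − 6 = 1, and the invariant factors of ∂_1 are all 1, so H_0 ≅ Z.
  H_1: rank ker ∂_1 − rank ∂_2 = (18 − 6) − 12 = 0, and ∂_2 has invariant factor 2 > 1, so H_1 ≅ Z/2.
  H_2: rank ker ∂_2 − rank ∂_3 = (12 − 12) − 0 = 0, and there is no ∂_3, so H_2 ≅ 0.

H_0 = Z,  H_1 = Z/2,  H_2 = 0.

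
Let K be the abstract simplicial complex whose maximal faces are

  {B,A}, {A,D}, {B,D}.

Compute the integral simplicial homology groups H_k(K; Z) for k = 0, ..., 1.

Take the total order A < B < D on the vertex set. Then K (dimension 1) consists of the simplices:

  0-simplices (3): A, B, D
  1-simplices (3): AB, AD, BD

giving chain groups C_0 ≅ Z^3, C_1 ≅ Z^3.

Boundary ∂_1: C_1 → C_0 is given by ∂[p,q] = [q] − [p]. For instance
  ∂AD = D − A.
The 3×3 boundary matrix has rank 2 and Smith normal form diag(1,1).

Reading off H_k = ker ∂_k / im ∂_{k+1}:

  H_0: rank C_0 − rank ∂_1 = 3 − 2 = 1, and the invariant factors of ∂_1 are all 1, so H_0 = Z.
  H_1: rank ker ∂_1 − rank ∂_2 = (3 − 2) − 0 = 1, and there is no ∂_2, so H_1 = Z.

(K is a triangulation of the circle S^1.)

H_0 = Z,  H_1 = Z.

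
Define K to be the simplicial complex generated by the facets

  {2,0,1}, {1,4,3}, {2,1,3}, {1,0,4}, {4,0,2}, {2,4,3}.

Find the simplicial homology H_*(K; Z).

H_0 ≅ Z,  H_1 = 0,  H_2 ≅ Z.

We work with the vertex ordering 0 < 1 < 2 < 3 < 4. The simplices of K, each written with vertices in increasing order, are:

  0-simplices (5): [0], [1], [2], [3], [4]
  1-simplices (9): [0,1], [0,2], [0,4], [1,2], [1,3], [1,4], [2,3], [2,4], [3,4]
  2-simplices (6): [0,1,2], [0,1,4], [0,2,4], [1,2,3], [1,3,4], [2,3,4]

giving chain groups C_0 ≅ Z^5, C_1 ≅ Z^9, C_2 ≅ Z^6.

The boundary map ∂_1: C_1 → C_0 maps an edge to its endpoints' difference, ∂[p,q] = q − p. For instance
  ∂[3,4] = [4] − [3].
The 5×9 boundary matrix has rank 4 and Smith normal form diag(1,1,1,1).

Boundary ∂_2: C_2 → C_1 maps a triangle to the signed sum of its edges. For instance
  ∂[2,3,4] = [3,4] − [2,4] + [2,3],
  ∂[0,2,4] = [2,4] − [0,4] + [0,2].
The 9×6 boundary matrix has rank 5 and Smith normal form diag(1,1,1,1,1).

Now H_k = ker ∂_k / im ∂_{k+1}, so:

  H_0: rank C_0 − rank ∂_1 = 5 − 4 = 1, and the invariant factors of ∂_1 are all 1, so H_0 = Z.
  H_1: rank ker ∂_1 − rank ∂_2 = (9 − 4) − 5 = 0, and the invariant factors of ∂_2 are all 1, so H_1 = 0.
  H_2: rank ker ∂_2 − rank ∂_3 = (6 − 5) − 0 = 1, and there is no ∂_3, so H_2 = Z.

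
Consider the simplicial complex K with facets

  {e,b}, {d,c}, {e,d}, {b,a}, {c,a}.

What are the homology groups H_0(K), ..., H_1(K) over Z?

H_0 = Z,  H_1 = Z.

Fix the vertex order a < b < c < d < e and write every simplex with vertices in increasing order. Then dim K = 1 and the simplices of K are:

  0-simplices (5): a, b, c, d, e
  1-simplices (5): ab, ac, be, cd, de

so the chain groups are C_0 ≅ Z^5, C_1 ≅ Z^5.

Boundary ∂_1: C_1 → C_0 sends each edge [p,q] (with p < q) to q − p.
As a 5×5 matrix over Z this has rank 4, with invariant factors (1,1,1,1).

Reading off H_k = ker ∂_k / im ∂_{k+1}:

  H_0: rank C_0 − rank ∂_1 = 5 − 4 = 1, and the invariant factors of ∂_1 are all 1, so H_0 = Z.
  H_1: rank ker ∂_1 − rank ∂_2 = (5 − 4) − 0 = 1, and there is no ∂_2, so H_1 = Z.

(K is a triangulation of the circle S^1.)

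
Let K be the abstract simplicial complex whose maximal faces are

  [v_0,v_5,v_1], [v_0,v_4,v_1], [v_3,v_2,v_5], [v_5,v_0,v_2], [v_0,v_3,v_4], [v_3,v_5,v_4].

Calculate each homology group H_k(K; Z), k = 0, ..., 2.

Order the vertices as v_0 < v_1 < v_2 < v_3 < v_4 < v_5. Listing each simplex with vertices in this order, K has dimension 2 with simplices:

  0-simplices (6): [v_0], [v_1], [v_2], [v_3], [v_4], [v_5]
  1-simplices (12): [v_0,v_1], [v_0,v_2], [v_0,v_3], [v_0,v_4], [v_0,v_5], [v_1,v_4], [v_1,v_5], [v_2,v_3], [v_2,v_5], [v_3,v_4], [v_3,v_5], [v_4,v_5]
  2-simplices (6): [v_0,v_1,v_4], [v_0,v_1,v_5], [v_0,v_2,v_5], [v_0,v_3,v_4], [v_2,v_3,v_5], [v_3,v_4,v_5]

Hence C_0 ≅ Z^6, C_1 ≅ Z^12, C_2 ≅ Z^6.

The boundary map ∂_1: C_1 → C_0 maps an edge to its endpoints' difference, ∂[p,q] = q − p.
As a 6×12 matrix over Z this has rank 5, with invariant factors (1,1,1,1,1).

The boundary map ∂_2: C_2 → C_1 acts by ∂[p,q,r] = [q,r] − [p,r] + [p,q]. For instance
  ∂[v_0,v_1,v_4] = [v_1,v_4] − [v_0,v_4] + [v_0,v_1],
  ∂[v_3,v_4,v_5] = [v_4,v_5] − [v_3,v_5] + [v_3,v_4].
This gives a 12×6 integer matrix of rank 6; reducing to Smith normal form yields diagonal entries (1,1,1,1,1,1).

Now H_k = ker ∂_k / im ∂_{k+1}, so:

  H_0: rank C_0 − rank ∂_1 = 6 − 5 = 1, and the invariant factors of ∂_1 are all 1, so H_0 = Z.
  H_1: rank ker ∂_1 − rank ∂_2 = (12 − 5) − 6 = 1, and the invariant factors of ∂_2 are all 1, so H_1 = Z.
  H_2: rank ker ∂_2 − rank ∂_3 = (6 − 6) − 0 = 0, and there is no ∂_3, so H_2 = 0.

(K is a triangulation of the cylinder S^1 x I.)

H_0 = Z,  H_1 = Z,  H_2 = 0.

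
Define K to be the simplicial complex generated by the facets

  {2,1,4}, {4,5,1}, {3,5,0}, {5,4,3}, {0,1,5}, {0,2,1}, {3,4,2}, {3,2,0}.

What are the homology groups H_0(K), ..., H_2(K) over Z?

H_0 = Z,  H_1 = 0,  H_2 = Z.

K has 6 vertices, 12 edges, 8 triangles.
rank ∂_0 = 0, rank ∂_1 = 5 ⇒ b_0 = 6 − 0 − 5 = 1; all invariant factors of ∂_1 are 1 so no torsion. So H_0 = Z.
rank ∂_1 = 5, rank ∂_2 = 7 ⇒ b_1 = 12 − 5 − 7 = 0; all invariant factors of ∂_2 are 1 so no torsion. So H_1 = 0.
rank ∂_2 = 7, rank ∂_3 = 0 ⇒ b_2 = 8 − 7 − 0 = 1. So H_2 = Z.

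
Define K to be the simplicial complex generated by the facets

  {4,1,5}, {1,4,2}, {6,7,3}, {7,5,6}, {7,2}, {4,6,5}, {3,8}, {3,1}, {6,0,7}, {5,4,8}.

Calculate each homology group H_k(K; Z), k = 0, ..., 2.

Order the vertices as 0 < 1 < 2 < 3 < 4 < 5 < 6 < 7 < 8. Listing each simplex with vertices in this order, K has dimension 2 with simplices:

  0-simplices (9): [0], [1], [2], [3], [4], [5], [6], [7], [8]
  1-simplices (18): [0,6], [0,7], [1,2], [1,3], [1,4], [1,5], [2,4], [2,7], [3,6], [3,7], [3,8], [4,5], [4,6], [4,8], [5,6], [5,7], [5,8], [6,7]
  2-simplices (7): [0,6,7], [1,2,4], [1,4,5], [3,6,7], [4,5,6], [4,5,8], [5,6,7]

Hence C_0 ≅ Z^9, C_1 ≅ Z^18, C_2 ≅ Z^7.

∂_1: C_1 → C_0 sends each edge [p,q] (with p < q) to q − p. For instance
  ∂[4,5] = [5] − [4].
The resulting 9×18 matrix has rank 8, and its Smith normal form has invariant factors (1,1,1,1,1,1,1,1).

Boundary ∂_2: C_2 → C_1 acts by ∂[p,q,r] = [q,r] − [p,r] + [p,q]. For instance
  ∂[1,2,4] = [2,4] − [1,4] + [1,2],
  ∂[4,5,6] = [5,6] − [4,6] + [4,5].
This gives a 18×7 integer matrix of rank 7; reducing to Smith normal form yields diagonal entries (1,1,1,1,1,1,1).

Reading off H_k = ker ∂_k / im ∂_{k+1}:

  H_0: rank C_0 − rank ∂_1 = 9 − 8 = 1, and the invariant factors of ∂_1 are all 1, so H_0 = Z.
  H_1: rank ker ∂_1 − rank ∂_2 = (18 − 8) − 7 = 3, and the invariant factors of ∂_2 are all 1, so H_1 = Z^3.
  H_2: rank ker ∂_2 − rank ∂_3 = (7 − 7) − 0 = 0, and there is no ∂_3, so H_2 = 0.

As a check, the Euler characteristic is 9 − 18 + 7 = -2, which agrees with 1 − 3 + 0 = -2.

H_0 ≅ Z,  H_1 ≅ Z^3,  H_2 = 0.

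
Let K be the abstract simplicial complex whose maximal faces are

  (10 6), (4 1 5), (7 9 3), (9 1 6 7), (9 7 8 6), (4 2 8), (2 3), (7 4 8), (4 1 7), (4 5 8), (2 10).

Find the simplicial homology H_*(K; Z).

H_0 ≅ Z,  H_1 ≅ Z^2,  H_2 = 0,  H_3 = 0.

Take the total order 1 < 2 < 3 < 4 < 5 < 6 < 7 < 8 < 9 < 10 on the vertex set. Then K (dimension 3) consists of the simplices:

  0-simplices (10): [1], [2], [3], [4], [5], [6], [7], [8], [9], [10]
  1-simplices (22): [1,4], [1,5], [1,6], [1,7], [1,9], [2,3], [2,4], [2,8], [2,10], [3,7], [3,9], [4,5], [4,7], [4,8], [5,8], [6,7], [6,8], [6,9], [6,10], [7,8], [7,9], [8,9]
  2-simplices (13): [1,4,5], [1,4,7], [1,6,7], [1,6,9], [1,7,9], [2,4,8], [3,7,9], [4,5,8], [4,7,8], [6,7,8], [6,7,9], [6,8,9], [7,8,9]
  3-simplices (2): [1,6,7,9], [6,7,8,9]

giving chain groups C_0 ≅ Z^10, C_1 ≅ Z^22, C_2 ≅ Z^13, C_3 ≅ Z^2.

Boundary ∂_1: C_1 → C_0 maps an edge to its endpoints' difference, ∂[p,q] = q − p. For instance
  ∂[2,8] = [8] − [2].
This gives a 10×22 integer matrix of rank 9; reducing to Smith normal form yields diagonal entries (1,1,1,1,1,1,1,1,1).

∂_2: C_2 → C_1 sends each 2-simplex [p,q,r] to [q,r] − [p,r] + [p,q]. For instance
  ∂[1,4,7] = [4,7] − [1,7] + [1,4],
  ∂[1,7,9] = [7,9] − [1,9] + [1,7].
This gives a 22×13 integer matrix of rank 11; reducing to Smith normal form yields diagonal entries (1,1,1,1,1,1,1,1,1,1,1).

Boundary ∂_3: C_3 → C_2 sends each 3-simplex σ to the alternating sum Σ_i (−1)^i (σ with its i-th vertex removed). For instance
  ∂[1,6,7,9] = [6,7,9] − [1,7,9] + [1,6,9] − [1,6,7],
  ∂[6,7,8,9] = [7,8,9] − [6,8,9] + [6,7,9] − [6,7,8].
The resulting 13×2 matrix has rank 2, and its Smith normal form has invariant factors (1,1).

From H_k ≅ ker(∂_k) / im(∂_{k+1}) we obtain:

  H_0: rank C_0 − rank ∂_1 = 10 − 9 = 1, and the invariant factors of ∂_1 are all 1, so H_0 ≅ Z.
  H_1: rank ker ∂_1 − rank ∂_2 = (22 − 9) − 11 = 2, and the invariant factors of ∂_2 are all 1, so H_1 ≅ Z^2.
  H_2: rank ker ∂_2 − rank ∂_3 = (13 − 11) − 2 = 0, and the invariant factors of ∂_3 are all 1, so H_2 ≅ 0.
  H_3: rank ker ∂_3 − rank ∂_4 = (2 − 2) − 0 = 0, and there is no ∂_4, so H_3 ≅ 0.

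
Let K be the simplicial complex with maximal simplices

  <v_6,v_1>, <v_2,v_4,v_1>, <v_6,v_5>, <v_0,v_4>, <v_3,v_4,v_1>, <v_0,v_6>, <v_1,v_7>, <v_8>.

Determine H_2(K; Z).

K has 9 vertices, 10 edges, 2 triangles.
rank ∂_2 = 2, rank ∂_3 = 0 ⇒ b_2 = 2 − 2 − 0 = 0. So H_2 ≅ 0.

H_2 = 0.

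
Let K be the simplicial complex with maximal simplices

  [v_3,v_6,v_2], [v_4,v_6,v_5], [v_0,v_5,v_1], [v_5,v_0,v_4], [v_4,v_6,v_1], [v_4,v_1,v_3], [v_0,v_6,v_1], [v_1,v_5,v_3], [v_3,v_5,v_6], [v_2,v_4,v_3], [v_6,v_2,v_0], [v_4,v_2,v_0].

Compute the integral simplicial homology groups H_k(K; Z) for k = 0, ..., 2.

Take the total order v_0 < v_1 < v_2 < v_3 < v_4 < v_5 < v_6 on the vertex set. Then K (dimension 2) consists of the simplices:

  0-simplices (7): [v_0], [v_1], [v_2], [v_3], [v_4], [v_5], [v_6]
  1-simplices (18): (18 of them)
  2-simplices (12): (12 of them)

Hence C_0 ≅ Z^7, C_1 ≅ Z^18, C_2 ≅ Z^12.

∂_1: C_1 → C_0 maps an edge to its endpoints' difference, ∂[p,q] = q − p. For instance
  ∂[v_1,v_6] = [v_6] − [v_1].
The resulting 7×18 matrix has rank 6, and its Smith normal form has invariant factors (1,1,1,1,1,1).

Boundary ∂_2: C_2 → C_1 acts by ∂[p,q,r] = [q,r] − [p,r] + [p,q]. For instance
  ∂[v_2,v_3,v_4] = [v_3,v_4] − [v_2,v_4] + [v_2,v_3],
  ∂[v_1,v_3,v_5] = [v_3,v_5] − [v_1,v_5] + [v_1,v_3].
This gives a 18×12 integer matrix of rank 12; reducing to Smith normal form yields diagonal entries (1,1,1,1,1,1,1,1,1,1,1,2).

From H_k ≅ ker(∂_k) / im(∂_{k+1}) we obtain:

  H_0: rank C_0 − rank ∂_1 = 7 − 6 = 1, and the invariant factors of ∂_1 are all 1, so H_0 ≅ Z.
  H_1: rank ker ∂_1 − rank ∂_2 = (18 − 6) − 12 = 0, and ∂_2 has invariant factor 2 > 1, so H_1 ≅ Z/2.
  H_2: rank ker ∂_2 − rank ∂_3 = (12 − 12) − 0 = 0, and there is no ∂_3, so H_2 ≅ 0.

As a check, the Euler characteristic is 7 − 18 + 12 = 1, which agrees with 1 − 0 + 0 = 1.

H_0 ≅ Z,  H_1 ≅ Z/2,  H_2 = 0.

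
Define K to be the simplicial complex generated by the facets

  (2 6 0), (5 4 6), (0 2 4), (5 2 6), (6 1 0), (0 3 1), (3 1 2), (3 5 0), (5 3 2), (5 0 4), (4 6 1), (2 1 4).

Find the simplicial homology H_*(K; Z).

H_0 = Z,  H_1 = Z/2,  H_2 = 0.

We work with the vertex ordering 0 < 1 < 2 < 3 < 4 < 5 < 6. The simplices of K, each written with vertices in increasing order, are:

  0-simplices (7): [0], [1], [2], [3], [4], [5], [6]
  1-simplices (18): [0,1], [0,2], [0,3], [0,4], [0,5], [0,6], [1,2], [1,3], [1,4], [1,6], [2,3], [2,4], [2,5], [2,6], [3,5], [4,5], [4,6], [5,6]
  2-simplices (12): [0,1,3], [0,1,6], [0,2,4], [0,2,6], [0,3,5], [0,4,5], [1,2,3], [1,2,4], [1,4,6], [2,3,5], [2,5,6], [4,5,6]

Hence C_0 ≅ Z^7, C_1 ≅ Z^18, C_2 ≅ Z^12.

∂_1: C_1 → C_0 maps an edge to its endpoints' difference, ∂[p,q] = q − p.
The resulting 7×18 matrix has rank 6, and its Smith normal form has invariant factors (1,1,1,1,1,1).

Boundary ∂_2: C_2 → C_1 maps a triangle to the signed sum of its edges. For instance
  ∂[0,4,5] = [4,5] − [0,5] + [0,4],
  ∂[1,2,4] = [2,4] − [1,4] + [1,2].
As a 18×12 matrix over Z this has rank 12, with invariant factors (1,1,1,1,1,1,1,1,1,1,1,2).

Now H_k = ker ∂_k / im ∂_{k+1}, so:

  H_0: rank C_0 − rank ∂_1 = 7 − 6 = 1, and the invariant factors of ∂_1 are all 1, so H_0 = Z.
  H_1: rank ker ∂_1 − rank ∂_2 = (18 − 6) − 12 = 0, and ∂_2 has invariant factor 2 > 1, so H_1 = Z/2.
  H_2: rank ker ∂_2 − rank ∂_3 = (12 − 12) − 0 = 0, and there is no ∂_3, so H_2 = 0.

(K is a triangulation of the real projective plane RP^2.)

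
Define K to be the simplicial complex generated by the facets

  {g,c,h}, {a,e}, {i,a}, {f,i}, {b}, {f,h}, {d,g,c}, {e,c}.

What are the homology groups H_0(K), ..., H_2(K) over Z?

H_0 ≅ Z^2,  H_1 ≅ Z,  H_2 = 0.

Fix the vertex order a < b < c < d < e < f < g < h < i and write every simplex with vertices in increasing order. Then dim K = 2 and the simplices of K are:

  0-simplices (9): a, b, c, d, e, f, g, h, i
  1-simplices (10): ae, ai, cd, ce, cg, ch, dg, fh, fi, gh
  2-simplices (2): cdg, cgh

so the chain groups are C_0 ≅ Z^9, C_1 ≅ Z^10, C_2 ≅ Z^2.

The boundary map ∂_1: C_1 → C_0 is given by ∂[p,q] = [q] − [p].
The resulting 9×10 matrix has rank 7, and its Smith normal form has invariant factors (1,1,1,1,1,1,1).

Boundary ∂_2: C_2 → C_1 sends each 2-simplex [p,q,r] to [q,r] − [p,r] + [p,q]. For instance
  ∂cgh = gh − ch + cg,
  ∂cdg = dg − cg + cd.
This gives a 10×2 integer matrix of rank 2; reducing to Smith normal form yields diagonal entries (1,1).

From H_k ≅ ker(∂_k) / im(∂_{k+1}) we obtain:

  H_0: rank C_0 − rank ∂_1 = 9 − 7 = 2, and the invariant factors of ∂_1 are all 1, so H_0 = Z^2.
  H_1: rank ker ∂_1 − rank ∂_2 = (10 − 7) − 2 = 1, and the invariant factors of ∂_2 are all 1, so H_1 = Z.
  H_2: rank ker ∂_2 − rank ∂_3 = (2 − 2) − 0 = 0, and there is no ∂_3, so H_2 = 0.

As a check, the Euler characteristic is 9 − 10 + 2 = 1, which agrees with 2 − 1 + 0 = 1.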